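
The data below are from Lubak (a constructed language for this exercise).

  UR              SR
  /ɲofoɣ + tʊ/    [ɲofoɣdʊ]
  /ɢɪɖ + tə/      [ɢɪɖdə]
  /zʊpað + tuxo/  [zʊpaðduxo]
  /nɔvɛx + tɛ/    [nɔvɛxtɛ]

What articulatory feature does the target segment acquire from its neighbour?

The segment that alternates is /t/, which surfaces as [d] when adjacent to /ɣ/.
/t/ is voiceless while /ɣ/ is voiced; the output [d] is voiced, matching the trigger — so the feature that spreads is voicing.
Checking the remaining alternations: /t/ → [d] after /ɖ/ (voiceless → voiced, matching voiced); /t/ → [d] after /ð/ (voiceless → voiced, matching voiced) — only voicing changes, and always toward the preceding segment.
No alternation appears in [nɔvɛxtɛ]: there the adjacent consonants already agree in voicing (/t/ and /x/ are both voiceless), so this form is consistent with the same rule.

voicing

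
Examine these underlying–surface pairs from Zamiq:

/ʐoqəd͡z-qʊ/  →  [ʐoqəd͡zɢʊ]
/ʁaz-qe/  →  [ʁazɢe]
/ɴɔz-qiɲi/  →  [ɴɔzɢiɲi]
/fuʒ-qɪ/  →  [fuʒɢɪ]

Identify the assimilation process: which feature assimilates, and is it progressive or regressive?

progressive voicing assimilation

Underlying /q/ is realised as [ɢ] next to /d͡z/; /d͡z/ itself does not change.
The change voiceless → voiced matches the voicing of the preceding /d͡z/, identifying this as voicing assimilation.
Place and manner are unchanged, so the assimilation is partial, not total.
The other alternating forms pattern the same way: /q/ → [ɢ] after /z/ (voiceless → voiced, matching voiced); /q/ → [ɢ] after /ʒ/ (voiceless → voiced, matching voiced) — only voicing changes, and always toward the preceding segment.
Since the segment that changes follows the conditioning segment, the assimilation is progressive.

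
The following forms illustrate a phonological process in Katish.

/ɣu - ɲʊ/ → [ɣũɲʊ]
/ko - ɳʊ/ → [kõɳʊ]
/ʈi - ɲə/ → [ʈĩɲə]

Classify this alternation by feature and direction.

The vowel /u/ surfaces as nasalised [ũ] next to the following nasal /ɲ/ — it has acquired the [+nasal] feature of its neighbour.
The other forms show the same pattern: /o/ → [õ] before /ɳ/; /i/ → [ĩ] before /ɲ/ — each time a vowel is nasalised next to a following nasal.
Because the conditioning nasal is to the right of the vowel that changes, the process is regressive (anticipatory).

regressive nasality assimilation (vowel nasalisation)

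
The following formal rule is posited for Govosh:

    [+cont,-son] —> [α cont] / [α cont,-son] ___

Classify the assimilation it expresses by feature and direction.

progressive manner assimilation

The shared variable α links the value of [cont] on the target to that of the neighbouring obstruent. [cont] distinguishes stops from fricatives — a manner-of-articulation feature — so this is manner assimilation.
The conditioning segment sits to the left of the focus bar, meaning the trigger precedes the segment that changes — progressive assimilation.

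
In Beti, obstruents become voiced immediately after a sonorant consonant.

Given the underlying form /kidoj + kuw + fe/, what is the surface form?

The rule targets /k/ (voiceless velar stop), which sits after the trigger /j/ (voiced).
Changing only its voicing to voiced gives [g] — the voiced velar stop.
At the second juncture, /f/ likewise becomes [v] adjacent to /w/.

[kidojguwve]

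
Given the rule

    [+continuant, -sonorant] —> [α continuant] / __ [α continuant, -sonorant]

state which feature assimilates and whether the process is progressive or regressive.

regressive manner assimilation

The shared variable α links the value of [continuant] on the target to that of the neighbouring obstruent. [continuant] distinguishes stops from fricatives — a manner-of-articulation feature — so this is manner assimilation.
Since the environment is written after the underscore, the trigger follows the target; the direction is regressive.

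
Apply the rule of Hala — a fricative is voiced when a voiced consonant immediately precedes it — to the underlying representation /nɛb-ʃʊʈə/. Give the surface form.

[nɛbʒʊʈə]

The rule targets /ʃ/ (voiceless postalveolar fricative), which sits after the trigger /b/ (voiced).
The voiced postalveolar fricative is [ʒ], so /ʃ/ → [ʒ].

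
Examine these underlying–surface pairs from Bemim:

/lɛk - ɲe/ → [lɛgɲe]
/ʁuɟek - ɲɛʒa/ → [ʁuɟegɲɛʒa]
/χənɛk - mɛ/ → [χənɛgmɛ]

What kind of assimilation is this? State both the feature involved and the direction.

The segment that alternates is /k/, which surfaces as [g] when adjacent to /ɲ/.
The change voiceless → voiced matches the voicing of the following /ɲ/, identifying this as voicing assimilation.
Place and manner are unchanged, so the assimilation is partial, not total.
The same holds elsewhere in the data: /k/ → [g] before /m/ (voiceless → voiced, matching voiced) — only voicing changes, and always toward the following segment.
Since the segment that changes precedes the conditioning segment, the assimilation is regressive.

regressive voicing assimilation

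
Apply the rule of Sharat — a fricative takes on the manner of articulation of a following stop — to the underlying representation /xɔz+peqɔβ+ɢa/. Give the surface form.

/z/ is a voiced alveolar fricative. The following trigger /p/ is a stop, so /z/ must become a stop as well.
The voiced alveolar stop is [d], so /z/ → [d].
At the second juncture, /β/ likewise becomes [b] adjacent to /ɢ/.

[xɔdpeqɔbɢa]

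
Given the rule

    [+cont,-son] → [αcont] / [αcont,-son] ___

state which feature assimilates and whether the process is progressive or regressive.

The rule copies [cont] (continuancy) from the environment onto the target fricatives; since [±cont] encodes the stop/fricative manner contrast, the assimilating dimension is manner.
Since the environment is written before the underscore, the trigger precedes the target; the direction is progressive.

progressive manner assimilation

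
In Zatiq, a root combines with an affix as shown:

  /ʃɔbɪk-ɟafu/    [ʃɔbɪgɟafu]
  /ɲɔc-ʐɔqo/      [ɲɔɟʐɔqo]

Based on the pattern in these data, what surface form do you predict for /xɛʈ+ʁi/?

The data show regressive voicing assimilation: /k/ → [g] before /ɟ/; /c/ → [ɟ] before /ʐ/. In each pair only voicing changes, matching the following consonant, while place and manner stay constant.
The rule targets /ʈ/ (voiceless retroflex stop), which sits before the trigger /ʁ/ (voiced).
A voiced retroflex stop is [ɖ], so the surface segment is [ɖ].

[xɛɖʁi]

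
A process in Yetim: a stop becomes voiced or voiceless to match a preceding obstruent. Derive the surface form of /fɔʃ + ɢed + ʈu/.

The rule targets /ɢ/ (voiced uvular stop), which sits after the trigger /ʃ/ (voiceless).
Changing only its voicing to voiceless gives [q] — the voiceless uvular stop.
At the second juncture, /ʈ/ likewise becomes [ɖ] adjacent to /d/.

[fɔʃqedɖu]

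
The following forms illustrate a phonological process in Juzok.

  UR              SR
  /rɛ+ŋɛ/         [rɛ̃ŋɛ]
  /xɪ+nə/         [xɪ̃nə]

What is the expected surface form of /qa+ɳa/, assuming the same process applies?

[qãɳa]

The data show regressive nasality assimilation (vowel nasalisation): /ɛ/ → [ɛ̃] before /ŋ/; /ɪ/ → [ɪ̃] before /n/ — a vowel is nasalised by an immediately following nasal consonant.
The vowel /a/ is adjacent to the following nasal /ɳ/, so it acquires [+nasal] and surfaces as [ã].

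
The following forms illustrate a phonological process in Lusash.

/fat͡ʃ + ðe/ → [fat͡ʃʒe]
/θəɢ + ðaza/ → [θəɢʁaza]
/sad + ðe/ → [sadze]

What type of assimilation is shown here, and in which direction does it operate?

Underlying /ð/ is realised as [ʒ] next to /t͡ʃ/; /t͡ʃ/ itself does not change.
The change dental → postalveolar matches the place of the preceding /t͡ʃ/, identifying this as place assimilation.
Manner and voice are unchanged, so the assimilation is partial, not total.
Checking the remaining alternations: /ð/ → [ʁ] after /ɢ/ (dental → uvular, matching uvular); /ð/ → [z] after /d/ (dental → alveolar, matching alveolar) — only place changes, and always toward the preceding segment.
Since the segment that changes follows the conditioning segment, the assimilation is progressive.

progressive place assimilation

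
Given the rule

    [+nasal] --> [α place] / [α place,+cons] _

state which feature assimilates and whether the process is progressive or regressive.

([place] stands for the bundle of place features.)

progressive place assimilation

The rule copies the place features (abbreviated [place]) from the environment onto the target, so the assimilating feature is place.
Since the environment is written before the underscore, the trigger precedes the target; the direction is progressive.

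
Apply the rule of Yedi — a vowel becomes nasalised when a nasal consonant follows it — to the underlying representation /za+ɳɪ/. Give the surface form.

The vowel /a/ is adjacent to the following nasal /ɳ/, so it acquires [+nasal] and surfaces as [ã].

[zãɳɪ]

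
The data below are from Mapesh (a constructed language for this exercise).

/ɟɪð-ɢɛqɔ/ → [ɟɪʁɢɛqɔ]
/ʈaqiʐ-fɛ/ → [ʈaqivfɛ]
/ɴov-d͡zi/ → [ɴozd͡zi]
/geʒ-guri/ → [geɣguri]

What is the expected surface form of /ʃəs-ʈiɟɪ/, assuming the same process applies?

[ʃəʂʈiɟɪ]

The data show regressive place assimilation: /ð/ → [ʁ] before /ɢ/; /ʐ/ → [v] before /f/; /v/ → [z] before /d͡z/; /ʒ/ → [ɣ] before /g/. In each pair only place changes, matching the following consonant, while manner and voice stay constant.
The rule targets /s/ (voiceless alveolar fricative), which sits before the trigger /ʈ/ (retroflex).
Changing only its place to retroflex gives [ʂ] — the voiceless retroflex fricative.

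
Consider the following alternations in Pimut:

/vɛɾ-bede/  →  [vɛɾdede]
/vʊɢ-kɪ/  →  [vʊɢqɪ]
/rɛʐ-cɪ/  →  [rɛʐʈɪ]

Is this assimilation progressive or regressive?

progressive

Underlying /b/ is realised as [d] next to /ɾ/; /ɾ/ itself does not change.
/b/ is bilabial while /ɾ/ is alveolar; the output [d] is alveolar, matching the trigger — so the feature that spreads is place.
Checking the remaining alternations: /k/ → [q] after /ɢ/ (velar → uvular, matching uvular); /c/ → [ʈ] after /ʐ/ (palatal → retroflex, matching retroflex) — only place changes, and always toward the preceding segment.
Since the segment that changes follows the conditioning segment, the assimilation is progressive.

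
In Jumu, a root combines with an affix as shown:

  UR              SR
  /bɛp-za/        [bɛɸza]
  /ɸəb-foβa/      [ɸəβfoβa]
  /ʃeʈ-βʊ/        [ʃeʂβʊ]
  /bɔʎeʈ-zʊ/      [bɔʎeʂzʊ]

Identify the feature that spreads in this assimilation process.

manner

Underlying /p/ is realised as [ɸ] next to /z/; /z/ itself does not change.
The change stop → fricative matches the manner of the following /z/, identifying this as manner assimilation.
Checking the remaining alternations: /b/ → [β] before /f/ (stop → fricative, matching a fricative); /ʈ/ → [ʂ] before /β/ (stop → fricative, matching a fricative); /ʈ/ → [ʂ] before /z/ (stop → fricative, matching a fricative) — only manner changes, and always toward the following segment.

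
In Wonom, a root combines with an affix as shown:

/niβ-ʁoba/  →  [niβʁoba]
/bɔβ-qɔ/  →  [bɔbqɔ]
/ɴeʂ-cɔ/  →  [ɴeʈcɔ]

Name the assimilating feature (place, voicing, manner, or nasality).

manner

Comparing underlying and surface forms, /β/ → [b] is the alternation; the neighbouring /q/ is constant.
/β/ is a fricative while /q/ is a stop; the output [b] is a stop, matching the trigger — so the feature that spreads is manner.
The other alternating form patterns the same way: /ʂ/ → [ʈ] before /c/ (fricative → stop, matching a stop) — only manner changes, and always toward the following segment.
No alternation appears in [niβʁoba]: there the adjacent consonants already agree in manner (/β/ and /ʁ/ are both fricatives), so this form is consistent with the same rule.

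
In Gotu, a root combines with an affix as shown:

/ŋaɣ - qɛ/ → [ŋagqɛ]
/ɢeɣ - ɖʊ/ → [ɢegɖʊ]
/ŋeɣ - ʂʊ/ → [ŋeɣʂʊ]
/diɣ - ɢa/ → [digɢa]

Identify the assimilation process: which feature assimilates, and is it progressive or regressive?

regressive manner assimilation

Comparing underlying and surface forms, /ɣ/ → [g] is the alternation; the neighbouring /q/ is constant.
The change fricative → stop matches the manner of the following /q/, identifying this as manner assimilation.
Place and voice are unchanged, so the assimilation is partial, not total.
The same holds elsewhere in the data: /ɣ/ → [g] before /ɖ/ (fricative → stop, matching a stop); /ɣ/ → [g] before /ɢ/ (fricative → stop, matching a stop) — only manner changes, and always toward the following segment.
Nothing changes in [ŋeɣʂʊ]: there the adjacent consonants already agree in manner (/ɣ/ and /ʂ/ are both fricatives), so this form is consistent with the same rule.
The trigger is the following segment, so the direction is regressive (anticipatory).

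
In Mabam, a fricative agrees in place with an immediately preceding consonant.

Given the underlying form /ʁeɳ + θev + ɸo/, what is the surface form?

/θ/ is a voiceless dental fricative. The preceding trigger /ɳ/ is retroflex, so /θ/ must become retroflex as well.
Changing only its place to retroflex gives [ʂ] — the voiceless retroflex fricative.
The same rule applies at the second boundary: /ɸ/ → [f] next to /v/.

[ʁeɳʂevfo]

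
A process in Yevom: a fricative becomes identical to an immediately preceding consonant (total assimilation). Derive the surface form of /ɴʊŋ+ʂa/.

/ʂ/ is the segment targeted by the rule; it sits immediately after /ŋ/, so it assimilates completely and surfaces as [ŋ].

[ɴʊŋŋa]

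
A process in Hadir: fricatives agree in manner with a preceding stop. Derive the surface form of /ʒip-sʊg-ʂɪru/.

The rule targets /s/ (voiceless alveolar fricative), which sits after the trigger /p/ (stop).
The voiceless alveolar stop is [t], so /s/ → [t].
The same rule applies at the second boundary: /ʂ/ → [ʈ] next to /g/.

[ʒiptʊgʈɪru]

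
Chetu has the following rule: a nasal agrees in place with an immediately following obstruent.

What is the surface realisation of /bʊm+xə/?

The rule targets /m/ (voiced bilabial nasal), which sits before the trigger /x/ (velar).
A voiced velar nasal is [ŋ], so the surface segment is [ŋ].

[bʊŋxə]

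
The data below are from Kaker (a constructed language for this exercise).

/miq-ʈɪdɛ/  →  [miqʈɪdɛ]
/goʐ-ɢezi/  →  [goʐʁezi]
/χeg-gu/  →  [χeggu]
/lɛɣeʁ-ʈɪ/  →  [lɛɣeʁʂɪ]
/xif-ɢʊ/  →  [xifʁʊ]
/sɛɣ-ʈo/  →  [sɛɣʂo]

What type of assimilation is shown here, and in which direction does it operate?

progressive manner assimilation

Comparing underlying and surface forms, /ɢ/ → [ʁ] is the alternation; the neighbouring /ʐ/ is constant.
/ɢ/ is a stop while /ʐ/ is a fricative; the output [ʁ] is a fricative, matching the trigger — so the feature that spreads is manner.
Place and voice are unchanged, so the assimilation is partial, not total.
The other alternating forms pattern the same way: /ʈ/ → [ʂ] after /ʁ/ (stop → fricative, matching a fricative); /ɢ/ → [ʁ] after /f/ (stop → fricative, matching a fricative); /ʈ/ → [ʂ] after /ɣ/ (stop → fricative, matching a fricative) — only manner changes, and always toward the preceding segment.
Nothing changes in [miqʈɪdɛ], [χeggu]: there the adjacent consonants already agree in manner (/ʈ/ and /q/ are both stops; /g/ and /g/ are both stops), so these forms are consistent with the same rule.
The trigger is the preceding segment, so the direction is progressive (perseverative).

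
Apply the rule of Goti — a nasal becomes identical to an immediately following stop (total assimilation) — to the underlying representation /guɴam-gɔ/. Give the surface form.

[guɴaggɔ]

/m/ is the segment targeted by the rule; it sits immediately before /g/, so it assimilates completely and surfaces as [g].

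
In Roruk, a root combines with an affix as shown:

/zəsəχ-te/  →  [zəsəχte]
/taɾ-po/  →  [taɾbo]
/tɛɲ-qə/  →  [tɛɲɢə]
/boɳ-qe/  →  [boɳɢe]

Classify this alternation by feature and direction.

Comparing underlying and surface forms, /p/ → [b] is the alternation; the neighbouring /ɾ/ is constant.
/p/ is voiceless while /ɾ/ is voiced; the output [b] is voiced, matching the trigger — so the feature that spreads is voicing.
Place and manner are unchanged, so the assimilation is partial, not total.
Checking the remaining alternations: /q/ → [ɢ] after /ɲ/ (voiceless → voiced, matching voiced); /q/ → [ɢ] after /ɳ/ (voiceless → voiced, matching voiced) — only voicing changes, and always toward the preceding segment.
No alternation appears in [zəsəχte]: there the adjacent consonants already agree in voicing (/t/ and /χ/ are both voiceless), so this form is consistent with the same rule.
The trigger is the preceding segment, so the direction is progressive (perseverative).

progressive voicing assimilation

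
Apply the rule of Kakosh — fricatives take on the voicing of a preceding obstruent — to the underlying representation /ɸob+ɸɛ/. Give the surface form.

The rule targets /ɸ/ (voiceless bilabial fricative), which sits after the trigger /b/ (voiced).
The voiced bilabial fricative is [β], so /ɸ/ → [β].

[ɸobβɛ]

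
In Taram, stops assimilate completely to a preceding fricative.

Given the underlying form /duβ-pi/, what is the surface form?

/p/ is the segment targeted by the rule; it sits immediately after /β/, so it assimilates completely and surfaces as [β].

[duββi]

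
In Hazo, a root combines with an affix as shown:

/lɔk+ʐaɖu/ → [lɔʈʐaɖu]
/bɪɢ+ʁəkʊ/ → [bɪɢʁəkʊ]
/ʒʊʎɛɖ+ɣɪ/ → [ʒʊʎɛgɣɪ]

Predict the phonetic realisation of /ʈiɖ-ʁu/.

[ʈiɢʁu]

The data show regressive place assimilation: /k/ → [ʈ] before /ʐ/; /ɖ/ → [g] before /ɣ/. In each pair only place changes, matching the following consonant, while manner and voice stay constant.
Nothing changes in [bɪɢʁəkʊ]: there the adjacent consonants already agree in place (/ɢ/ and /ʁ/ are both uvular), so this form is consistent with the same rule.
/ɖ/ is a voiced retroflex stop. The following trigger /ʁ/ is uvular, so /ɖ/ must become uvular as well.
Changing only its place to uvular gives [ɢ] — the voiced uvular stop.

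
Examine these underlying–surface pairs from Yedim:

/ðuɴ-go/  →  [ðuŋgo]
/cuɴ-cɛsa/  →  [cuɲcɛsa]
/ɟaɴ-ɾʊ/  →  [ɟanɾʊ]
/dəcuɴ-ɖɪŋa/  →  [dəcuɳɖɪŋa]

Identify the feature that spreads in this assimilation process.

place

The segment that alternates is /ɴ/, which surfaces as [ŋ] when adjacent to /g/.
The change uvular → velar matches the place of the following /g/, identifying this as place assimilation.
The other alternating forms pattern the same way: /ɴ/ → [ɲ] before /c/ (uvular → palatal, matching palatal); /ɴ/ → [n] before /ɾ/ (uvular → alveolar, matching alveolar); /ɴ/ → [ɳ] before /ɖ/ (uvular → retroflex, matching retroflex) — only place changes, and always toward the following segment.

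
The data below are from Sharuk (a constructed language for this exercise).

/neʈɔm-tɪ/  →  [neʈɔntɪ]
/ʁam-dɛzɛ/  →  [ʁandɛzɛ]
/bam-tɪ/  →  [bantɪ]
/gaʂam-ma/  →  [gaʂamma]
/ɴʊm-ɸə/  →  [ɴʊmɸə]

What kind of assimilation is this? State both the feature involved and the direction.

regressive place assimilation

Comparing underlying and surface forms, /m/ → [n] is the alternation; the neighbouring /t/ is constant.
The change bilabial → alveolar matches the place of the following /t/, identifying this as place assimilation.
Manner and voice are unchanged, so the assimilation is partial, not total.
The other alternating form patterns the same way: /m/ → [n] before /d/ (bilabial → alveolar, matching alveolar) — only place changes, and always toward the following segment.
Nothing changes in [gaʂamma], [ɴʊmɸə]: there the adjacent consonants already agree in place (/m/ and /m/ are both bilabial; /m/ and /ɸ/ are both bilabial), so these forms are consistent with the same rule.
The trigger is the following segment, so the direction is regressive (anticipatory).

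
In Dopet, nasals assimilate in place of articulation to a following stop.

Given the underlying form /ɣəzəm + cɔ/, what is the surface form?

/m/ is a voiced bilabial nasal. The following trigger /c/ is palatal, so /m/ must become palatal as well.
Changing only its place to palatal gives [ɲ] — the voiced palatal nasal.

[ɣəzəɲcɔ]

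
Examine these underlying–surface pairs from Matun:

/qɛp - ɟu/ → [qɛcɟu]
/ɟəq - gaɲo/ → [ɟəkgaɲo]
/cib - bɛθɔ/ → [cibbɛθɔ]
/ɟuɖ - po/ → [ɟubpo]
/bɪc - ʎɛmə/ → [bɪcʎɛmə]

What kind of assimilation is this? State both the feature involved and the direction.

regressive place assimilation

Underlying /p/ is realised as [c] next to /ɟ/; /ɟ/ itself does not change.
The change bilabial → palatal matches the place of the following /ɟ/, identifying this as place assimilation.
Manner and voice are unchanged, so the assimilation is partial, not total.
Checking the remaining alternations: /q/ → [k] before /g/ (uvular → velar, matching velar); /ɖ/ → [b] before /p/ (retroflex → bilabial, matching bilabial) — only place changes, and always toward the following segment.
No alternation appears in [cibbɛθɔ], [bɪcʎɛmə]: there the adjacent consonants already agree in place (/b/ and /b/ are both bilabial; /c/ and /ʎ/ are both palatal), so these forms are consistent with the same rule.
The trigger is the following segment, so the direction is regressive (anticipatory).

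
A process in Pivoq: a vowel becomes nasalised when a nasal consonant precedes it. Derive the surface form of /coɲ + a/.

/a/ sits next to the nasal /ɲ/ and is therefore nasalised to [ã].

[coɲã]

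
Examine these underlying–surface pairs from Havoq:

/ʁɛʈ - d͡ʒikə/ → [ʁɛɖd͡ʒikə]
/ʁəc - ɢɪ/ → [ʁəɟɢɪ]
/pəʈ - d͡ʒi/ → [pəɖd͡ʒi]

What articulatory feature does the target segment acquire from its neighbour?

voicing

Underlying /ʈ/ is realised as [ɖ] next to /d͡ʒ/; /d͡ʒ/ itself does not change.
The change voiceless → voiced matches the voicing of the following /d͡ʒ/, identifying this as voicing assimilation.
The other alternating form patterns the same way: /c/ → [ɟ] before /ɢ/ (voiceless → voiced, matching voiced) — only voicing changes, and always toward the following segment.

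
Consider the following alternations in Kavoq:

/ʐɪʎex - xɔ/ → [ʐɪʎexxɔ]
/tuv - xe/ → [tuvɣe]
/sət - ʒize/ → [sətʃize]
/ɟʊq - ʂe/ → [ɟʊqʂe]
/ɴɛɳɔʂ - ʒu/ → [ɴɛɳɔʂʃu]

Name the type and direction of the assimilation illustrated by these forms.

progressive voicing assimilation

Comparing underlying and surface forms, /x/ → [ɣ] is the alternation; the neighbouring /v/ is constant.
/x/ is voiceless while /v/ is voiced; the output [ɣ] is voiced, matching the trigger — so the feature that spreads is voicing.
Place and manner are unchanged, so the assimilation is partial, not total.
The same holds elsewhere in the data: /ʒ/ → [ʃ] after /t/ (voiced → voiceless, matching voiceless); /ʒ/ → [ʃ] after /ʂ/ (voiced → voiceless, matching voiceless) — only voicing changes, and always toward the preceding segment.
No alternation appears in [ʐɪʎexxɔ], [ɟʊqʂe]: there the adjacent consonants already agree in voicing (/x/ and /x/ are both voiceless; /ʂ/ and /q/ are both voiceless), so these forms are consistent with the same rule.
Since the segment that changes follows the conditioning segment, the assimilation is progressive.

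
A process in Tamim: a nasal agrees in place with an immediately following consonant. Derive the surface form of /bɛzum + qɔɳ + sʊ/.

[bɛzuɴqɔnsʊ]

The rule targets /m/ (voiced bilabial nasal), which sits before the trigger /q/ (uvular).
Changing only its place to uvular gives [ɴ] — the voiced uvular nasal.
The same rule applies at the second boundary: /ɳ/ → [n] next to /s/.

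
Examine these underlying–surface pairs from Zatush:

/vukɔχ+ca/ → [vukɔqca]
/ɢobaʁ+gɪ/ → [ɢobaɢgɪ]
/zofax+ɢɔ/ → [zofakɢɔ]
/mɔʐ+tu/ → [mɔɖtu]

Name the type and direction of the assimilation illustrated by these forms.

The segment that alternates is /χ/, which surfaces as [q] when adjacent to /c/.
/χ/ is a fricative while /c/ is a stop; the output [q] is a stop, matching the trigger — so the feature that spreads is manner.
Place and voice are unchanged, so the assimilation is partial, not total.
The same holds elsewhere in the data: /ʁ/ → [ɢ] before /g/ (fricative → stop, matching a stop); /x/ → [k] before /ɢ/ (fricative → stop, matching a stop); /ʐ/ → [ɖ] before /t/ (fricative → stop, matching a stop) — only manner changes, and always toward the following segment.
The trigger is the following segment, so the direction is regressive (anticipatory).

regressive manner assimilation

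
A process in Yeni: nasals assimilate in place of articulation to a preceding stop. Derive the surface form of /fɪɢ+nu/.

[fɪɢɴu]

/n/ is a voiced alveolar nasal. The preceding trigger /ɢ/ is uvular, so /n/ must become uvular as well.
Changing only its place to uvular gives [ɴ] — the voiced uvular nasal.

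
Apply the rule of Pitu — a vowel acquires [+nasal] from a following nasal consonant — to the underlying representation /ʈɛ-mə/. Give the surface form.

/ɛ/ sits next to the nasal /m/ and is therefore nasalised to [ɛ̃].

[ʈɛ̃mə]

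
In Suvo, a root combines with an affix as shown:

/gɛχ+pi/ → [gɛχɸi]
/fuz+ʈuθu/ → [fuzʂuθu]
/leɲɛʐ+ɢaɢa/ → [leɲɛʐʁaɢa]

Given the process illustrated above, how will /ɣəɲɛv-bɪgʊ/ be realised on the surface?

[ɣəɲɛvβɪgʊ]

The data show progressive manner assimilation: /p/ → [ɸ] after /χ/; /ʈ/ → [ʂ] after /z/; /ɢ/ → [ʁ] after /ʐ/. In each pair only manner changes, matching the preceding consonant, while place and voice stay constant.
The rule targets /b/ (voiced bilabial stop), which sits after the trigger /v/ (fricative).
The voiced bilabial fricative is [β], so /b/ → [β].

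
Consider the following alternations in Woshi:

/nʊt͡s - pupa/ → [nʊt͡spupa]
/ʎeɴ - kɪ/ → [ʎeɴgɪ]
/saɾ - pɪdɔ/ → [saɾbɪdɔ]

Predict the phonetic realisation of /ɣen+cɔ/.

[ɣenɟɔ]

The data show progressive voicing assimilation: /k/ → [g] after /ɴ/; /p/ → [b] after /ɾ/. In each pair only voicing changes, matching the preceding consonant, while place and manner stay constant.
Nothing changes in [nʊt͡spupa]: there the adjacent consonants already agree in voicing (/p/ and /t͡s/ are both voiceless), so this form is consistent with the same rule.
The rule targets /c/ (voiceless palatal stop), which sits after the trigger /n/ (voiced).
Changing only its voicing to voiced gives [ɟ] — the voiced palatal stop.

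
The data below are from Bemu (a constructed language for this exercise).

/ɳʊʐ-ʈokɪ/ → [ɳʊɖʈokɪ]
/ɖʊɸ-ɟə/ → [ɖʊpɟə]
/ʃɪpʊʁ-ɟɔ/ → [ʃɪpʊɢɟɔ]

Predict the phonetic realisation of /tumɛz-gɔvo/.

[tumɛdgɔvo]

The data show regressive manner assimilation: /ʐ/ → [ɖ] before /ʈ/; /ɸ/ → [p] before /ɟ/; /ʁ/ → [ɢ] before /ɟ/. In each pair only manner changes, matching the following consonant, while place and voice stay constant.
/z/ is a voiced alveolar fricative. The following trigger /g/ is a stop, so /z/ must become a stop as well.
Changing only its manner to stop gives [d] — the voiced alveolar stop.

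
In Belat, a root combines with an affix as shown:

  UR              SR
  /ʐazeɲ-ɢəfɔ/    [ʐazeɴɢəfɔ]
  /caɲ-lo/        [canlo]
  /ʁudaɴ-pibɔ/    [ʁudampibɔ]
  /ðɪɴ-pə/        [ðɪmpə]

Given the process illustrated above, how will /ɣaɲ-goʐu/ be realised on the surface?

The data show regressive place assimilation: /ɲ/ → [ɴ] before /ɢ/; /ɲ/ → [n] before /l/; /ɴ/ → [m] before /p/. In each pair only place changes, matching the following consonant, while manner and voice stay constant.
The rule targets /ɲ/ (voiced palatal nasal), which sits before the trigger /g/ (velar).
Changing only its place to velar gives [ŋ] — the voiced velar nasal.

[ɣaŋgoʐu]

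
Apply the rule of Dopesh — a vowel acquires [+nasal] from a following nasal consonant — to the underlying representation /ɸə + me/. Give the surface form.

[ɸə̃me]

The vowel /ə/ is adjacent to the following nasal /m/, so it acquires [+nasal] and surfaces as [ə̃].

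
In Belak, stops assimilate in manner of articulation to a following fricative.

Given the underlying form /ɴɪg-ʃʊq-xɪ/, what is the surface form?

[ɴɪɣʃʊχxɪ]

The rule targets /g/ (voiced velar stop), which sits before the trigger /ʃ/ (fricative).
The voiced velar fricative is [ɣ], so /g/ → [ɣ].
The same rule applies at the second boundary: /q/ → [χ] next to /x/.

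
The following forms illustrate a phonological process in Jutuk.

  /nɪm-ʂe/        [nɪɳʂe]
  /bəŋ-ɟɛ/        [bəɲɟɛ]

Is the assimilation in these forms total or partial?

partial assimilation

The segment that alternates is /m/, which surfaces as [ɳ] when adjacent to /ʂ/.
The change bilabial → retroflex matches the place of the following /ʂ/, identifying this as place assimilation.
Manner and voice are unchanged, so the assimilation is partial, not total.
The same holds elsewhere in the data: /ŋ/ → [ɲ] before /ɟ/ (velar → palatal, matching palatal) — only place changes, and always toward the following segment.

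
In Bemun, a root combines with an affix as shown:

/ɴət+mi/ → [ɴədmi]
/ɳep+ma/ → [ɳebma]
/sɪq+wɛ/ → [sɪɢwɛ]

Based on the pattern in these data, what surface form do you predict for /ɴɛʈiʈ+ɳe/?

[ɴɛʈiɖɳe]

The data show regressive voicing assimilation: /t/ → [d] before /m/; /p/ → [b] before /m/; /q/ → [ɢ] before /w/. In each pair only voicing changes, matching the following consonant, while place and manner stay constant.
The rule targets /ʈ/ (voiceless retroflex stop), which sits before the trigger /ɳ/ (voiced).
A voiced retroflex stop is [ɖ], so the surface segment is [ɖ].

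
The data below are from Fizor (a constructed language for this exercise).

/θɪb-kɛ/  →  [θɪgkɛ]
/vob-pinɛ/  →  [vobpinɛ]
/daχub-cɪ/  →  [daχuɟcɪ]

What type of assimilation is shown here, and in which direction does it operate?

Comparing underlying and surface forms, /b/ → [g] is the alternation; the neighbouring /k/ is constant.
/b/ is bilabial while /k/ is velar; the output [g] is velar, matching the trigger — so the feature that spreads is place.
Manner and voice are unchanged, so the assimilation is partial, not total.
The other alternating form patterns the same way: /b/ → [ɟ] before /c/ (bilabial → palatal, matching palatal) — only place changes, and always toward the following segment.
No alternation appears in [vobpinɛ]: there the adjacent consonants already agree in place (/b/ and /p/ are both bilabial), so this form is consistent with the same rule.
The trigger is the following segment, so the direction is regressive (anticipatory).

regressive place assimilation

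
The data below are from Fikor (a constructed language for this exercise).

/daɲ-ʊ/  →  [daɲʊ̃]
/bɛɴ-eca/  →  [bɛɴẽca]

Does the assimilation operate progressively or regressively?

progressive

The vowel /ʊ/ surfaces as nasalised [ʊ̃] next to the preceding nasal /ɲ/ — it has acquired the [+nasal] feature of its neighbour.
The other form shows the same pattern: /e/ → [ẽ] after /ɴ/ — each time a vowel is nasalised next to a preceding nasal.
Because the conditioning nasal is to the left of the vowel that changes, the process is progressive (perseverative).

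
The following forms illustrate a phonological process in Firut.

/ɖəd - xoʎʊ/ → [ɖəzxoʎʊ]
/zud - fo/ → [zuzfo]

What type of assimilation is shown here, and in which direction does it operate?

Underlying /d/ is realised as [z] next to /x/; /x/ itself does not change.
The change stop → fricative matches the manner of the following /x/, identifying this as manner assimilation.
Place and voice are unchanged, so the assimilation is partial, not total.
The other alternating form patterns the same way: /d/ → [z] before /f/ (stop → fricative, matching a fricative) — only manner changes, and always toward the following segment.
Since the segment that changes precedes the conditioning segment, the assimilation is regressive.

regressive manner assimilation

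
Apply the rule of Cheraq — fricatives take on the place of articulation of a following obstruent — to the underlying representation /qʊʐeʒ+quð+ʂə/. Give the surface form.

/ʒ/ is a voiced postalveolar fricative. The following trigger /q/ is uvular, so /ʒ/ must become uvular as well.
The voiced uvular fricative is [ʁ], so /ʒ/ → [ʁ].
The same rule applies at the second boundary: /ð/ → [ʐ] next to /ʂ/.

[qʊʐeʁquʐʂə]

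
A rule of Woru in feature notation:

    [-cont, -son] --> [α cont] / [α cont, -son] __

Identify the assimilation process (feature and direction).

The rule copies [cont] (continuancy) from the environment onto the target stops; since [±cont] encodes the stop/fricative manner contrast, the assimilating dimension is manner.
The conditioning segment sits to the left of the focus bar, meaning the trigger precedes the segment that changes — progressive assimilation.

progressive manner assimilation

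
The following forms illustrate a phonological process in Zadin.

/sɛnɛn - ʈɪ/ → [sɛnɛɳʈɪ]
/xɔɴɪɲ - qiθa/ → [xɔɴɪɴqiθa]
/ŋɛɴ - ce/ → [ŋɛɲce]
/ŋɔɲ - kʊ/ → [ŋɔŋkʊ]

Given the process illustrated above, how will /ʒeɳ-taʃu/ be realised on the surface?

[ʒentaʃu]

The data show regressive place assimilation: /n/ → [ɳ] before /ʈ/; /ɲ/ → [ɴ] before /q/; /ɴ/ → [ɲ] before /c/; /ɲ/ → [ŋ] before /k/. In each pair only place changes, matching the following consonant, while manner and voice stay constant.
/ɳ/ is a voiced retroflex nasal. The following trigger /t/ is alveolar, so /ɳ/ must become alveolar as well.
A voiced alveolar nasal is [n], so the surface segment is [n].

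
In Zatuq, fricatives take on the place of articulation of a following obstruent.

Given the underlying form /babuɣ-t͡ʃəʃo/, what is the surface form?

[babuʒt͡ʃəʃo]

The rule targets /ɣ/ (voiced velar fricative), which sits before the trigger /t͡ʃ/ (postalveolar).
A voiced postalveolar fricative is [ʒ], so the surface segment is [ʒ].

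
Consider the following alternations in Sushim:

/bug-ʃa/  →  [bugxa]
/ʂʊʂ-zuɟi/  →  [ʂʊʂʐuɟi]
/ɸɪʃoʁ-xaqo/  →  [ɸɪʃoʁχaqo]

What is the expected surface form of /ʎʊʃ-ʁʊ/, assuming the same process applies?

[ʎʊʃʒʊ]

The data show progressive place assimilation: /ʃ/ → [x] after /g/; /z/ → [ʐ] after /ʂ/; /x/ → [χ] after /ʁ/. In each pair only place changes, matching the preceding consonant, while manner and voice stay constant.
The rule targets /ʁ/ (voiced uvular fricative), which sits after the trigger /ʃ/ (postalveolar).
Changing only its place to postalveolar gives [ʒ] — the voiced postalveolar fricative.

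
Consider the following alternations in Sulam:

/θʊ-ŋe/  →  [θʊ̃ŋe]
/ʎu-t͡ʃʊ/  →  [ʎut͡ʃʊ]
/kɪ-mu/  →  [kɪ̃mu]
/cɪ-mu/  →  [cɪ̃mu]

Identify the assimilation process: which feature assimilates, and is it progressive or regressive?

The vowel /ʊ/ surfaces as nasalised [ʊ̃] next to the following nasal /ŋ/ — it has acquired the [+nasal] feature of its neighbour.
The other form shows the same pattern: /ɪ/ → [ɪ̃] before /m/ — each time a vowel is nasalised next to a following nasal.
No change occurs in [ʎut͡ʃʊ] because the vowel at the boundary is adjacent to an oral consonant, not a nasal (/u/ next to /t͡ʃ/).
Because the conditioning nasal is to the right of the vowel that changes, the process is regressive (anticipatory).

regressive nasality assimilation (vowel nasalisation)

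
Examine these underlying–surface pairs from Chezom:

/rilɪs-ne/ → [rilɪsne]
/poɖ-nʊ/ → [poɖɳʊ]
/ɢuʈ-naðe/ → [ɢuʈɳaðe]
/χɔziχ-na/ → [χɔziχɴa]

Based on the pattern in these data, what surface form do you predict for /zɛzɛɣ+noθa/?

The data show progressive place assimilation: /n/ → [ɳ] after /ɖ/; /n/ → [ɳ] after /ʈ/; /n/ → [ɴ] after /χ/. In each pair only place changes, matching the preceding consonant, while manner and voice stay constant.
Nothing changes in [rilɪsne]: there the adjacent consonants already agree in place (/n/ and /s/ are both alveolar), so this form is consistent with the same rule.
The rule targets /n/ (voiced alveolar nasal), which sits after the trigger /ɣ/ (velar).
Changing only its place to velar gives [ŋ] — the voiced velar nasal.

[zɛzɛɣŋoθa]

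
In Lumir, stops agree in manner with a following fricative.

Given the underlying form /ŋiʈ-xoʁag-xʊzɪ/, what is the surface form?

/ʈ/ is a voiceless retroflex stop. The following trigger /x/ is a fricative, so /ʈ/ must become a fricative as well.
The voiceless retroflex fricative is [ʂ], so /ʈ/ → [ʂ].
The same rule applies at the second boundary: /g/ → [ɣ] next to /x/.

[ŋiʂxoʁaɣxʊzɪ]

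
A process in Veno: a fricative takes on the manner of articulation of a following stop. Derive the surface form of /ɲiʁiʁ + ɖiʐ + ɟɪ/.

/ʁ/ is a voiced uvular fricative. The following trigger /ɖ/ is a stop, so /ʁ/ must become a stop as well.
A voiced uvular stop is [ɢ], so the surface segment is [ɢ].
At the second juncture, /ʐ/ likewise becomes [ɖ] adjacent to /ɟ/.

[ɲiʁiɢɖiɖɟɪ]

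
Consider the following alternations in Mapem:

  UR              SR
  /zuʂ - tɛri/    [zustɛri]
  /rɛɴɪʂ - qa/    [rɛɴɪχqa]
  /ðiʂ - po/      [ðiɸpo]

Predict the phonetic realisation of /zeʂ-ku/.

The data show regressive place assimilation: /ʂ/ → [s] before /t/; /ʂ/ → [χ] before /q/; /ʂ/ → [ɸ] before /p/. In each pair only place changes, matching the following consonant, while manner and voice stay constant.
The rule targets /ʂ/ (voiceless retroflex fricative), which sits before the trigger /k/ (velar).
Changing only its place to velar gives [x] — the voiceless velar fricative.

[zexku]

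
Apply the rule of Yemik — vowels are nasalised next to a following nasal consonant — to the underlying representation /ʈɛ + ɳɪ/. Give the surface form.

The vowel /ɛ/ is adjacent to the following nasal /ɳ/, so it acquires [+nasal] and surfaces as [ɛ̃].

[ʈɛ̃ɳɪ]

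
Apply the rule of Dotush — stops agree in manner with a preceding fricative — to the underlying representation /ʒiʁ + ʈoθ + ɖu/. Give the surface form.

[ʒiʁʂoθʐu]

/ʈ/ is a voiceless retroflex stop. The preceding trigger /ʁ/ is a fricative, so /ʈ/ must become a fricative as well.
A voiceless retroflex fricative is [ʂ], so the surface segment is [ʂ].
At the second juncture, /ɖ/ likewise becomes [ʐ] adjacent to /θ/.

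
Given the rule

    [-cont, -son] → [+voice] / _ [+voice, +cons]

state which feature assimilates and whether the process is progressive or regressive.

The structural change is [+voice], and the conditioning segment [+voice, +cons] (a voiced consonant) is itself voiced, so the target comes to share the voicing of its neighbour — voicing assimilation.
Since the environment is written after the underscore, the trigger follows the target; the direction is regressive.

regressive voicing assimilation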